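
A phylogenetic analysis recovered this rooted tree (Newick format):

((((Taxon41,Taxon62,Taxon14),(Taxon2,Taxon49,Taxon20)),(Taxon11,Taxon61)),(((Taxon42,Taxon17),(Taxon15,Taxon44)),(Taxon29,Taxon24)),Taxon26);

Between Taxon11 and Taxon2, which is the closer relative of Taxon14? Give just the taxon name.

The MRCA of Taxon14 and Taxon2 subtends ((Taxon41,Taxon62,Taxon14),(Taxon2,Taxon49,Taxon20)) (6 taxa).
The MRCA of Taxon14 and Taxon11 subtends (((Taxon41,Taxon62,Taxon14),(Taxon2,Taxon49,Taxon20)),(Taxon11,Taxon61)) (8 taxa).
The first is nested inside the second, so Taxon14 shares a more recent common ancestor with Taxon2.

Taxon2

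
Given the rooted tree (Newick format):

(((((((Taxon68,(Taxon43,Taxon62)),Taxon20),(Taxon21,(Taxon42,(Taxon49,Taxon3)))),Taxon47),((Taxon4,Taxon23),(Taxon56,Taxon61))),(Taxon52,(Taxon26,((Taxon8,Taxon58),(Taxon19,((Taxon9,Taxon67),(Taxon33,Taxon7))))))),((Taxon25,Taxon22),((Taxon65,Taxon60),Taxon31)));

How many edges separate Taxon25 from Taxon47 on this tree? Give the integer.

The MRCA of Taxon25 and Taxon47 is the root of the tree.
From Taxon25 up to that node: 3 branches. From Taxon47 up to the same node: 4 branches. Total: 3 + 4 = 7.

7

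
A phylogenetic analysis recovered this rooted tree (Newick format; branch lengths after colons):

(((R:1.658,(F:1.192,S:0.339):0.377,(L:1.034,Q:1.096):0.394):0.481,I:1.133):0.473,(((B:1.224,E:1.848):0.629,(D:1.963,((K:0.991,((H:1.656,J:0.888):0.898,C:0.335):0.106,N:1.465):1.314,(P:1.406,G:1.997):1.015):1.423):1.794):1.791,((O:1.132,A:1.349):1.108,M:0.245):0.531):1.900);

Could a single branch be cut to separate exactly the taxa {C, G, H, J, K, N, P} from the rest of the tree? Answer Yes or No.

The most recent common ancestor of these taxa subtends ((K,((H,J),C),N),(P,G)).
That clade has exactly 7 tips — every listed taxon and nothing else — so the group is monophyletic.

Yes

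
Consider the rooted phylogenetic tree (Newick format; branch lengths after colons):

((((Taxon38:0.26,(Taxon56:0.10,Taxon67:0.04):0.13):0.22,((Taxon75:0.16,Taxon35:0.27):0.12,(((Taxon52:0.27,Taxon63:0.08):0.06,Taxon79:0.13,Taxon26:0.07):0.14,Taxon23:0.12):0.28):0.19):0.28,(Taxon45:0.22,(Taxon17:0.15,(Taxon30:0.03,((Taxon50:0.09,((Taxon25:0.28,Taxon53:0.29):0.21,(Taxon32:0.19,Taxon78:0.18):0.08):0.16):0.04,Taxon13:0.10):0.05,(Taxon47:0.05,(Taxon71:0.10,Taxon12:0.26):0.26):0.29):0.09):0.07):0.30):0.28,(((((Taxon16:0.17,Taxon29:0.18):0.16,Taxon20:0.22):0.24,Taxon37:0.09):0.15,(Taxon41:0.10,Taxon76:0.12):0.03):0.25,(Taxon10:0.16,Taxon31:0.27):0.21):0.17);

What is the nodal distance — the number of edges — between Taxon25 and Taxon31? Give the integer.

The MRCA of Taxon25 and Taxon31 is the root of the tree.
From Taxon25 up to that node: 9 branches. From Taxon31 up to the same node: 3 branches. Total: 9 + 3 = 12.

12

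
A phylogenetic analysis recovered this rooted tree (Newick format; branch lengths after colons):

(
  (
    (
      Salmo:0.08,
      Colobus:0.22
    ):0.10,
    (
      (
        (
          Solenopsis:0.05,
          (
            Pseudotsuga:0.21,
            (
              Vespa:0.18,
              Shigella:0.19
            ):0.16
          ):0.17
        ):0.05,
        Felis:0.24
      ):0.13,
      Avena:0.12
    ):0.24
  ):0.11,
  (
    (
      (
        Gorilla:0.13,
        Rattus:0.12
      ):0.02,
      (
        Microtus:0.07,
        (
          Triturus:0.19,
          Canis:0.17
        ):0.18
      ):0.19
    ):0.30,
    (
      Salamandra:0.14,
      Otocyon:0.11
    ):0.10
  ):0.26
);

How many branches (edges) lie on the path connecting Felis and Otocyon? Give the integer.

7

The MRCA of Felis and Otocyon is the root of the tree.
From Felis up to that node: 4 branches. From Otocyon up to the same node: 3 branches. Total: 4 + 3 = 7.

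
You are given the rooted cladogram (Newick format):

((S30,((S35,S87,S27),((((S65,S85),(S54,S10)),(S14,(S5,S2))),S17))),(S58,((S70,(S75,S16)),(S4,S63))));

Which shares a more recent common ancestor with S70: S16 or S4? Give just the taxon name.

S16

The MRCA of S70 and S16 subtends (S70,(S75,S16)) (3 taxa).
The MRCA of S70 and S4 subtends ((S70,(S75,S16)),(S4,S63)) (5 taxa).
The first is nested inside the second, so S70 shares a more recent common ancestor with S16.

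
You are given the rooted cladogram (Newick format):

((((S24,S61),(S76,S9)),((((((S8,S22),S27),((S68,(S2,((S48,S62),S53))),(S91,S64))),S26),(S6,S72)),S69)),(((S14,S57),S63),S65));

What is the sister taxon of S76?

S9

S76 attaches to the tree at the node subtending (S76,S9).
The other lineage descending from that same node — the sister group — is the single tip S9.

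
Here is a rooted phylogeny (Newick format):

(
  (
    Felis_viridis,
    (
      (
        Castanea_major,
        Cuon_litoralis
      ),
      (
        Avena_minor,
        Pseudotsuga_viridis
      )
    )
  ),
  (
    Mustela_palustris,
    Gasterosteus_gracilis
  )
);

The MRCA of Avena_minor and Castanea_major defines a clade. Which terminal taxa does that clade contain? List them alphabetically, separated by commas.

Avena_minor, Castanea_major, Cuon_litoralis, Pseudotsuga_viridis

Tracing Avena_minor: it sits inside (Avena_minor,Pseudotsuga_viridis).
Tracing Castanea_major: it sits inside (Castanea_major,Cuon_litoralis).
The smallest clade enclosing both is ((Castanea_major,Cuon_litoralis),(Avena_minor,Pseudotsuga_viridis)); the answer is its 4 terminal taxa in alphabetical order.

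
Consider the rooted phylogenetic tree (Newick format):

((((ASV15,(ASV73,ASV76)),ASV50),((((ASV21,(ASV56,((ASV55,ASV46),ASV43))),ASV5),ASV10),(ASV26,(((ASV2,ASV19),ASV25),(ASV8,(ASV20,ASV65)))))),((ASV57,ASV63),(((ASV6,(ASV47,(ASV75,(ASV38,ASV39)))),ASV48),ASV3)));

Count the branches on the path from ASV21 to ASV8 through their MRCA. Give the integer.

The MRCA of ASV21 and ASV8 is the node subtending ((((ASV21,(ASV56,((ASV55,ASV46),ASV43))),ASV5),ASV10),(ASV26,(((ASV2,ASV19),ASV25),(ASV8,(ASV20,ASV65))))).
From ASV21 up to that node: 4 branches. From ASV8 up to the same node: 4 branches. Total: 4 + 4 = 8.

8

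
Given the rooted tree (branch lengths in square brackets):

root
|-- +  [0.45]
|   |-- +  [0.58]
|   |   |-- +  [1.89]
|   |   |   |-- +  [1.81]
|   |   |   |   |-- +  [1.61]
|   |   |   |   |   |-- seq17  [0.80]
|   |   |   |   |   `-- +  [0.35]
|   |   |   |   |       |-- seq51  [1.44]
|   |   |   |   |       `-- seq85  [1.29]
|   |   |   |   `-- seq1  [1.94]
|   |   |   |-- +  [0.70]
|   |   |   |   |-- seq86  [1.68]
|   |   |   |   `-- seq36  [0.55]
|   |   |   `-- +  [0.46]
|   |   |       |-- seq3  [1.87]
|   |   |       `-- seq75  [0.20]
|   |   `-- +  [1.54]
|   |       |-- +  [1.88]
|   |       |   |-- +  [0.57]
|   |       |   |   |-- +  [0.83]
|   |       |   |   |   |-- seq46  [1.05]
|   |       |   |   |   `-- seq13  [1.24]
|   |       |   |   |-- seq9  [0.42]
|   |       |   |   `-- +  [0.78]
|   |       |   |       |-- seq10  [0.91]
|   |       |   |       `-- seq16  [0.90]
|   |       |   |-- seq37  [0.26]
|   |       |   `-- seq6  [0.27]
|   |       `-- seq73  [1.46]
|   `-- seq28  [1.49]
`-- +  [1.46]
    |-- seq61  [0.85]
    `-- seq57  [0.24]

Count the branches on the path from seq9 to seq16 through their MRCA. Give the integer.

3

The MRCA of seq9 and seq16 is the node subtending ((seq46,seq13),seq9,(seq10,seq16)).
From seq9 up to that node: 1 branch. From seq16 up to the same node: 2 branches. Total: 1 + 2 = 3.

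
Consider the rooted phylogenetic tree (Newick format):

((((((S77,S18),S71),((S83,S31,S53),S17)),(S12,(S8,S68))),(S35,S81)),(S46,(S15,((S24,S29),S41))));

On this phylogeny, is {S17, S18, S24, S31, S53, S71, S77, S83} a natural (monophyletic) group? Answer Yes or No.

The MRCA of the listed taxa is the root, so the smallest clade containing them is the whole tree.
That clade also contains S12, S15, S29, S35, S41, S46, S68, S8, S81, which are not in the proposed group, so the group is not monophyletic.

No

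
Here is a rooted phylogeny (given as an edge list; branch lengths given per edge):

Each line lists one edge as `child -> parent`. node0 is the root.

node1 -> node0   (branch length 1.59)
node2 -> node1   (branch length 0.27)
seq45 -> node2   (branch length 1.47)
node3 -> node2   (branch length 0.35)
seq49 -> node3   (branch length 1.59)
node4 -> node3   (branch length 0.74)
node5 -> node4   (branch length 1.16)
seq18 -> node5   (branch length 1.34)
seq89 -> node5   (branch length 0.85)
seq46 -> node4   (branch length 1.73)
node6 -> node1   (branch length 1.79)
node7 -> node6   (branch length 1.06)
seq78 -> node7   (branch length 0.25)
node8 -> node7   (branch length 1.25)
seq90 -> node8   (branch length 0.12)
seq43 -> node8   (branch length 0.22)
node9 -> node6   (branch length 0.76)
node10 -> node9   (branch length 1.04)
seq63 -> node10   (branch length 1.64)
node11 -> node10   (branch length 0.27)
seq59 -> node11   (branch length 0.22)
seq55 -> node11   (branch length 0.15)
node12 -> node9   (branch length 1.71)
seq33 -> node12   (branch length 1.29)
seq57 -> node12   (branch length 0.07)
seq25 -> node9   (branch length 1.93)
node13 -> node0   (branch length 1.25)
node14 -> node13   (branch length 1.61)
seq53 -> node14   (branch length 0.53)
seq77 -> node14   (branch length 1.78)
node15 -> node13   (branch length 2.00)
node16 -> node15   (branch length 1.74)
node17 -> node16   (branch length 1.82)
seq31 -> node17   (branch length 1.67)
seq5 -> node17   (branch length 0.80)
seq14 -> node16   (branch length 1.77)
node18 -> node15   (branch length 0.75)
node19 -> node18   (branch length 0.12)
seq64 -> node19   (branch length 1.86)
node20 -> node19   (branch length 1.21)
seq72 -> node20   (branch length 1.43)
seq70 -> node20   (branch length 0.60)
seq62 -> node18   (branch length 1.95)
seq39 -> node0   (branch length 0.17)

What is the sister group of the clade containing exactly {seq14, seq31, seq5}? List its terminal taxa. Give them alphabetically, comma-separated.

seq62, seq64, seq70, seq72

The clade containing exactly {seq14, seq31, seq5} attaches to the tree at the node subtending (((seq31,seq5),seq14),((seq64,(seq72,seq70)),seq62)).
The other lineage descending from that same node — the sister group — is ((seq64,(seq72,seq70)),seq62); its 4 tips in alphabetical order are the answer.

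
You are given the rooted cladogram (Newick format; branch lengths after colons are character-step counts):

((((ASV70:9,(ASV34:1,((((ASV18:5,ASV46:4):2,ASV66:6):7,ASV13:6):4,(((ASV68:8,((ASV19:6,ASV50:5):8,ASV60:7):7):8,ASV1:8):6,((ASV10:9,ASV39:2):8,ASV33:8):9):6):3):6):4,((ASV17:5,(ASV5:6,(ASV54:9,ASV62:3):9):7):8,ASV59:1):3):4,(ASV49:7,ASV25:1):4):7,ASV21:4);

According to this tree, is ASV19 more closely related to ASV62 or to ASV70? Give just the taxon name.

ASV70

The MRCA of ASV19 and ASV70 subtends (ASV70,(ASV34,((((ASV18,ASV46),ASV66),ASV13),(((ASV68,((ASV19,ASV50),ASV60)),ASV1),((ASV10,ASV39),ASV33))))) (14 taxa).
The MRCA of ASV19 and ASV62 subtends ((ASV70,(ASV34,((((ASV18,ASV46),ASV66),ASV13),(((ASV68,((ASV19,ASV50),ASV60)),ASV1),((ASV10,ASV39),ASV33))))),((ASV17,(ASV5,(ASV54,ASV62))),ASV59)) (19 taxa).
The first is nested inside the second, so ASV19 shares a more recent common ancestor with ASV70.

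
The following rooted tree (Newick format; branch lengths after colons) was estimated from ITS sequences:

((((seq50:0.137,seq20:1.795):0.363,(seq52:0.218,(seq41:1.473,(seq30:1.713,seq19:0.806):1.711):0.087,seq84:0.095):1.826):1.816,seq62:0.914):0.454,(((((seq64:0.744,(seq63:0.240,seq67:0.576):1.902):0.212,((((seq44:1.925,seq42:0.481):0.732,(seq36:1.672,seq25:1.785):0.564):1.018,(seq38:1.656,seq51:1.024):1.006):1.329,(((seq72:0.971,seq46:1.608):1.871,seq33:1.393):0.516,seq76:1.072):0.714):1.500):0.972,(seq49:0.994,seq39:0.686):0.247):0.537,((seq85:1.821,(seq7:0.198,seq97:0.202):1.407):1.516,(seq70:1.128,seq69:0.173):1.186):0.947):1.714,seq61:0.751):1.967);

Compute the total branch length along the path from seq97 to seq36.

11.664

The path runs seq97 → … → MRCA → … → seq36; the MRCA is the node subtending ((((seq64,(seq63,seq67)),((((seq44,seq42),(seq36,seq25)),(seq38,seq51)),(((seq72,seq46),seq33),seq76))),(seq49,seq39)),((seq85,(seq7,seq97)),(seq70,seq69))).
Branch lengths along that path: 0.202 + 1.407 + 1.516 + 0.947 + 0.537 + 0.972 + 1.500 + 1.329 + 1.018 + 0.564 + 1.672 = 11.664.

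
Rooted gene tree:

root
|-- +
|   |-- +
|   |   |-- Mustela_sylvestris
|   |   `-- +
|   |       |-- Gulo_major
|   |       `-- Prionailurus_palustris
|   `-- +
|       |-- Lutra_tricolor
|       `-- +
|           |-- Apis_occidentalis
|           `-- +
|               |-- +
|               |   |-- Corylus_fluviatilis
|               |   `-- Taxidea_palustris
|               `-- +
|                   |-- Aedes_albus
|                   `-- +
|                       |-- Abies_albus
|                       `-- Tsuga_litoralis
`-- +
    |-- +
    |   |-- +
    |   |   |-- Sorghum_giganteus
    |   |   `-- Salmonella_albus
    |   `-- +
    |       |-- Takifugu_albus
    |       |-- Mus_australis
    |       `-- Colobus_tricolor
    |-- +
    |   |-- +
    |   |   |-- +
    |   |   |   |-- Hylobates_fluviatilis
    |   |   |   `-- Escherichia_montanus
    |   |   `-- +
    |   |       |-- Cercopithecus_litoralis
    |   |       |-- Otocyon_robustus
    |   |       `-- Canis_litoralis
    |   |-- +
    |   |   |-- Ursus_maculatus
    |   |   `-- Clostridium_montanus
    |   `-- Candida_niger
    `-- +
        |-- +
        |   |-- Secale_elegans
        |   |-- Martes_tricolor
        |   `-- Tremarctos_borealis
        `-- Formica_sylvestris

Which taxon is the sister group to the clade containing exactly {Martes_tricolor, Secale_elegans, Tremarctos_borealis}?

The clade containing exactly {Martes_tricolor, Secale_elegans, Tremarctos_borealis} attaches to the tree at the node subtending ((Secale_elegans,Martes_tricolor,Tremarctos_borealis),Formica_sylvestris).
The other lineage descending from that same node — the sister group — is the single tip Formica_sylvestris.

Formica_sylvestris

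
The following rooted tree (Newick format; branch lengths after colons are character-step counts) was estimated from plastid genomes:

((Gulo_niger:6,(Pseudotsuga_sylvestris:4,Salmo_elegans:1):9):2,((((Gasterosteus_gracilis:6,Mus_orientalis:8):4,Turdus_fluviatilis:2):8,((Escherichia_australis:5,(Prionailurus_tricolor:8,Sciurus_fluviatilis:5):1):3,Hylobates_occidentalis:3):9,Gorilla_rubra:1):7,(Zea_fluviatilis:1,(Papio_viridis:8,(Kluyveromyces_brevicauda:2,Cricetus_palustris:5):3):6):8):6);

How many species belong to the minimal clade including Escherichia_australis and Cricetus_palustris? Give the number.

12

The MRCA of Escherichia_australis and Cricetus_palustris is the node subtending ((((Gasterosteus_gracilis,Mus_orientalis),Turdus_fluviatilis),((Escherichia_australis,(Prionailurus_tricolor,Sciurus_fluviatilis)),Hylobates_occidentalis),Gorilla_rubra),(Zea_fluviatilis,(Papio_viridis,(Kluyveromyces_brevicauda,Cricetus_palustris)))).
That clade contains 12 terminal taxa: Cricetus_palustris, Escherichia_australis, Gasterosteus_gracilis, Gorilla_rubra, Hylobates_occidentalis, Kluyveromyces_brevicauda, Mus_orientalis, Papio_viridis, Prionailurus_tricolor, Sciurus_fluviatilis, Turdus_fluviatilis, Zea_fluviatilis.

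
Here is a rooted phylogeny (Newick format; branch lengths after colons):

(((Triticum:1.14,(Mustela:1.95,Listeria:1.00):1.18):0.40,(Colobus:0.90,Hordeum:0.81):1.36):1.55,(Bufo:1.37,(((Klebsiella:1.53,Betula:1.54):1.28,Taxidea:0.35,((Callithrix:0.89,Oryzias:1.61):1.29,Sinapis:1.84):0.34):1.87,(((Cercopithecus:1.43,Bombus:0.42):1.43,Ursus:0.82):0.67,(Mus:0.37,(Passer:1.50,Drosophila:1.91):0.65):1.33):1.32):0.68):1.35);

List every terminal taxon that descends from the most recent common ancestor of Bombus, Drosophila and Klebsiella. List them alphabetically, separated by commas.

Tracing Bombus: it sits inside (Cercopithecus,Bombus).
Tracing Drosophila: it sits inside (Passer,Drosophila).
Tracing Klebsiella: it sits inside (Klebsiella,Betula).
The smallest clade enclosing all 3 is (((Klebsiella,Betula),Taxidea,((Callithrix,Oryzias),Sinapis)),(((Cercopithecus,Bombus),Ursus),(Mus,(Passer,Drosophila)))); the answer is its 12 terminal taxa in alphabetical order.

Betula, Bombus, Callithrix, Cercopithecus, Drosophila, Klebsiella, Mus, Oryzias, Passer, Sinapis, Taxidea, Ursus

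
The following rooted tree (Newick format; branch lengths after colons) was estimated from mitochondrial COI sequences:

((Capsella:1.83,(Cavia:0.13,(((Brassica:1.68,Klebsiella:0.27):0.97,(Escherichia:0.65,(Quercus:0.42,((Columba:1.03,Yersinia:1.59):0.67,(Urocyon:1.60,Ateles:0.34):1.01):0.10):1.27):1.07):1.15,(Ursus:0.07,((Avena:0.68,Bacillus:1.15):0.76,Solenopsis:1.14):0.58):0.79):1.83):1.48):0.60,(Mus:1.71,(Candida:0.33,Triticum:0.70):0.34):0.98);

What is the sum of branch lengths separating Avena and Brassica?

6.61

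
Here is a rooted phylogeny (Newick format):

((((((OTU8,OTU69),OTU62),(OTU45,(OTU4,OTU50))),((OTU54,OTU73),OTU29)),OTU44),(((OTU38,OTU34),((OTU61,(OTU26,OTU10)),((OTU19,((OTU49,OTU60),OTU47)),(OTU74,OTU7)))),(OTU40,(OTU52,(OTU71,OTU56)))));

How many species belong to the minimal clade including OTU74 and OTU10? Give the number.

The MRCA of OTU74 and OTU10 is the node subtending ((OTU61,(OTU26,OTU10)),((OTU19,((OTU49,OTU60),OTU47)),(OTU74,OTU7))).
That clade contains 9 terminal taxa: OTU10, OTU19, OTU26, OTU47, OTU49, OTU60, OTU61, OTU7, OTU74.

9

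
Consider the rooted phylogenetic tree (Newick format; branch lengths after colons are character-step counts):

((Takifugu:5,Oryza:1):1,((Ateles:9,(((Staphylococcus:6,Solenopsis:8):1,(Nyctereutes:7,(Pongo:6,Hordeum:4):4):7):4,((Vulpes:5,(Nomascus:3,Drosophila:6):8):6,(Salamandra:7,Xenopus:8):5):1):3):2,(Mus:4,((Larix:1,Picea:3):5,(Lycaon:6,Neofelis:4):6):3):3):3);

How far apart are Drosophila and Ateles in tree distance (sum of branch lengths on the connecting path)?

33

The path runs Drosophila → … → MRCA → … → Ateles; the MRCA is the node subtending (Ateles,(((Staphylococcus,Solenopsis),(Nyctereutes,(Pongo,Hordeum))),((Vulpes,(Nomascus,Drosophila)),(Salamandra,Xenopus)))).
Branch lengths along that path: 6 + 8 + 6 + 1 + 3 + 9 = 33.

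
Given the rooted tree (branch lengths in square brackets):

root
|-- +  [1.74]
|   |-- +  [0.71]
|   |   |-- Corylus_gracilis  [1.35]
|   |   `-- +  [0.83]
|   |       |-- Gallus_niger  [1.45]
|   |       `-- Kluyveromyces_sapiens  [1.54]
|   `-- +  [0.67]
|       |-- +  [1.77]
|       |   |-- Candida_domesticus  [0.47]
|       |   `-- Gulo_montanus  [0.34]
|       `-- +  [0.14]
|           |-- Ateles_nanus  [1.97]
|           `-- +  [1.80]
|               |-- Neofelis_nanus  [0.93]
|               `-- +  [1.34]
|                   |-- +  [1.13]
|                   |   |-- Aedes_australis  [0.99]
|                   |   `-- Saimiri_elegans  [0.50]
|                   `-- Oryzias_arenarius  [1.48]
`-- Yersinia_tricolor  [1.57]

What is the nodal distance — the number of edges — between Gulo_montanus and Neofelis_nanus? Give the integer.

The MRCA of Gulo_montanus and Neofelis_nanus is the node subtending ((Candida_domesticus,Gulo_montanus),(Ateles_nanus,(Neofelis_nanus,((Aedes_australis,Saimiri_elegans),Oryzias_arenarius)))).
From Gulo_montanus up to that node: 2 branches. From Neofelis_nanus up to the same node: 3 branches. Total: 2 + 3 = 5.

5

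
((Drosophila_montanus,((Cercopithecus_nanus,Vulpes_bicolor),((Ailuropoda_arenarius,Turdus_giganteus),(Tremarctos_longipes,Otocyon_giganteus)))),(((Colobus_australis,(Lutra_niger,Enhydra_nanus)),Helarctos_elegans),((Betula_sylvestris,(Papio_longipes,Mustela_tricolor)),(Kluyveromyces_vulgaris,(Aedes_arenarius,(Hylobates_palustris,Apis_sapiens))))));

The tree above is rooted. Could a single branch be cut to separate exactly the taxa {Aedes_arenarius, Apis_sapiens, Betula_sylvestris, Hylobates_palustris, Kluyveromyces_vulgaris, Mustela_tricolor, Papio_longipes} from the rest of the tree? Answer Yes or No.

The most recent common ancestor of these taxa subtends ((Betula_sylvestris,(Papio_longipes,Mustela_tricolor)),(Kluyveromyces_vulgaris,(Aedes_arenarius,(Hylobates_palustris,Apis_sapiens)))).
That clade has exactly 7 tips — every listed taxon and nothing else — so the group is monophyletic.

Yes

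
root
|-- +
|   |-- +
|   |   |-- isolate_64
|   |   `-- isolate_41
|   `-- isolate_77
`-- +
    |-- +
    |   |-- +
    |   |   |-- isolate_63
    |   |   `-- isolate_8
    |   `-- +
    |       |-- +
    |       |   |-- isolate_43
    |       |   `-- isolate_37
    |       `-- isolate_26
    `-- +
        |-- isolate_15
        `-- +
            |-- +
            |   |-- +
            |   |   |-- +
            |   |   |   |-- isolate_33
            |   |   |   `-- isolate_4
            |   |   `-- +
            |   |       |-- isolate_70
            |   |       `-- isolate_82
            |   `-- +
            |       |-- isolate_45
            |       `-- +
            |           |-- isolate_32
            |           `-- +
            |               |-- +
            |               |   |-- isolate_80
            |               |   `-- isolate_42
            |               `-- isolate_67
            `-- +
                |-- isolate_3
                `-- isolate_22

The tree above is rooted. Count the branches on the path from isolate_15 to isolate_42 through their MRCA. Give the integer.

The MRCA of isolate_15 and isolate_42 is the node subtending (isolate_15,((((isolate_33,isolate_4),(isolate_70,isolate_82)),(isolate_45,(isolate_32,((isolate_80,isolate_42),isolate_67)))),(isolate_3,isolate_22))).
From isolate_15 up to that node: 1 branch. From isolate_42 up to the same node: 7 branches. Total: 1 + 7 = 8.

8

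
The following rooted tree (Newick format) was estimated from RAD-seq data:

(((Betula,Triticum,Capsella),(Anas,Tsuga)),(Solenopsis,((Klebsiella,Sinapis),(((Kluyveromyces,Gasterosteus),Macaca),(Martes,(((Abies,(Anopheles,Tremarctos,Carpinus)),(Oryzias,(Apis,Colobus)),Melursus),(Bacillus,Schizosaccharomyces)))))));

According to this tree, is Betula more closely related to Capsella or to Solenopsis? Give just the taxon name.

The MRCA of Betula and Capsella subtends (Betula,Triticum,Capsella) (3 taxa).
The MRCA of Betula and Solenopsis is the root, subtending the entire tree (22 taxa).
The first is nested inside the second, so Betula shares a more recent common ancestor with Capsella.

Capsella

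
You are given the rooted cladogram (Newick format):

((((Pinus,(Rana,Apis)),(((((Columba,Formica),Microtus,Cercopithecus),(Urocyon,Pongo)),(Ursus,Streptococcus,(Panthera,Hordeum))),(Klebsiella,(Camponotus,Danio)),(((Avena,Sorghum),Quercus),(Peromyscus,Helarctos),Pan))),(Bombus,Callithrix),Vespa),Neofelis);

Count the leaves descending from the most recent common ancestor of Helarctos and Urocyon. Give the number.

The MRCA of Helarctos and Urocyon is the node subtending (((((Columba,Formica),Microtus,Cercopithecus),(Urocyon,Pongo)),(Ursus,Streptococcus,(Panthera,Hordeum))),(Klebsiella,(Camponotus,Danio)),(((Avena,Sorghum),Quercus),(Peromyscus,Helarctos),Pan)).
That clade contains 19 terminal taxa: Avena, Camponotus, Cercopithecus, Columba, Danio, Formica, Helarctos, Hordeum, Klebsiella, Microtus, Pan, Panthera, Peromyscus, Pongo, Quercus, Sorghum, Streptococcus, Urocyon, Ursus.

19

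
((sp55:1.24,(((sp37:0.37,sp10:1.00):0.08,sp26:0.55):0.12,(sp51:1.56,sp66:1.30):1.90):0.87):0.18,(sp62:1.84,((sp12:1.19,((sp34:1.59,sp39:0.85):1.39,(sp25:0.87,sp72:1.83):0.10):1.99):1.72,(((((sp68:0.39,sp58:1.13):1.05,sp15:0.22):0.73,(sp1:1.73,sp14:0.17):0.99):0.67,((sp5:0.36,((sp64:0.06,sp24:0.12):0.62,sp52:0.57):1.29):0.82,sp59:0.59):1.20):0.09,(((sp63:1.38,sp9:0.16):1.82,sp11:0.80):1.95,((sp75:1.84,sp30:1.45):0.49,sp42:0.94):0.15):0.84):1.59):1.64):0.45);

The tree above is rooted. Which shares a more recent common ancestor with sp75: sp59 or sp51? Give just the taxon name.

sp59

The MRCA of sp75 and sp59 subtends (((((sp68,sp58),sp15),(sp1,sp14)),((sp5,((sp64,sp24),sp52)),sp59)),(((sp63,sp9),sp11),((sp75,sp30),sp42))) (16 taxa).
The MRCA of sp75 and sp51 is the root, subtending the entire tree (28 taxa).
The first is nested inside the second, so sp75 shares a more recent common ancestor with sp59.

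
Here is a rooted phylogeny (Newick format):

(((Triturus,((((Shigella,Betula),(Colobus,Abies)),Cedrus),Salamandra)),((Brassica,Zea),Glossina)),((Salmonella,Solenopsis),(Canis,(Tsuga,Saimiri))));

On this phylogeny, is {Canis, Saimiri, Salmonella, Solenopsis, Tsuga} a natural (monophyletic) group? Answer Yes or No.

Yes

The most recent common ancestor of these taxa subtends ((Salmonella,Solenopsis),(Canis,(Tsuga,Saimiri))).
That clade has exactly 5 tips — every listed taxon and nothing else — so the group is monophyletic.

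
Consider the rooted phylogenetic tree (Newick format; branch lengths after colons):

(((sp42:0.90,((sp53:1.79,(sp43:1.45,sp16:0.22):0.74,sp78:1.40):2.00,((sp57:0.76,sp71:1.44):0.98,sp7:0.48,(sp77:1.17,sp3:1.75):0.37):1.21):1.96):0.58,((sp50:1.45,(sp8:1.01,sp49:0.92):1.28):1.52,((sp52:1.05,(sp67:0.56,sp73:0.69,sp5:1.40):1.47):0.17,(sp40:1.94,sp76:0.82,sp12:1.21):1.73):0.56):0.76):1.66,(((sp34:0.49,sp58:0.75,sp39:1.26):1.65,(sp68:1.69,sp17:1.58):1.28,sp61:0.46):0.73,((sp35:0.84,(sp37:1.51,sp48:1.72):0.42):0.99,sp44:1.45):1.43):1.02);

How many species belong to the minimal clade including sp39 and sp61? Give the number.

The MRCA of sp39 and sp61 is the node subtending ((sp34,sp58,sp39),(sp68,sp17),sp61).
That clade contains 6 terminal taxa: sp17, sp34, sp39, sp58, sp61, sp68.

6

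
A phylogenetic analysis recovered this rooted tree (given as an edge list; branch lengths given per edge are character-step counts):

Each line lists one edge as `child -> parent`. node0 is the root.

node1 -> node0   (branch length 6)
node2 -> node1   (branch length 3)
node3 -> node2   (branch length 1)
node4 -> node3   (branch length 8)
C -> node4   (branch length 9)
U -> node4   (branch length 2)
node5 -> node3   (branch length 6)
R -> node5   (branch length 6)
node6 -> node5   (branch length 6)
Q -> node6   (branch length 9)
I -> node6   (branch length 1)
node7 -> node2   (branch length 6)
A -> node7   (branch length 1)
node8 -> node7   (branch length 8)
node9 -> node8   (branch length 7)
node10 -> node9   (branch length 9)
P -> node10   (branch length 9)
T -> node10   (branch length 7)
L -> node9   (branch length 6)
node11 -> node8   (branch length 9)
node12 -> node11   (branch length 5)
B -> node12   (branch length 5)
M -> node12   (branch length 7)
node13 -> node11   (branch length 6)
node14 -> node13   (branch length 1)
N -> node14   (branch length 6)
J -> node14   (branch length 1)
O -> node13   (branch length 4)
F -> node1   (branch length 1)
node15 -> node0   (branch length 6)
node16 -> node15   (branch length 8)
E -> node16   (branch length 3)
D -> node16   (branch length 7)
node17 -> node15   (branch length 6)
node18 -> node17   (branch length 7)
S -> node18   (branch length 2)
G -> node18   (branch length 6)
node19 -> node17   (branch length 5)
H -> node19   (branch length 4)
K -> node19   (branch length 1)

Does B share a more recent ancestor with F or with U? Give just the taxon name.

The MRCA of B and U subtends (((C,U),(R,(Q,I))),(A,(((P,T),L),((B,M),((N,J),O))))) (14 taxa).
The MRCA of B and F subtends ((((C,U),(R,(Q,I))),(A,(((P,T),L),((B,M),((N,J),O))))),F) (15 taxa).
The first is nested inside the second, so B shares a more recent common ancestor with U.

U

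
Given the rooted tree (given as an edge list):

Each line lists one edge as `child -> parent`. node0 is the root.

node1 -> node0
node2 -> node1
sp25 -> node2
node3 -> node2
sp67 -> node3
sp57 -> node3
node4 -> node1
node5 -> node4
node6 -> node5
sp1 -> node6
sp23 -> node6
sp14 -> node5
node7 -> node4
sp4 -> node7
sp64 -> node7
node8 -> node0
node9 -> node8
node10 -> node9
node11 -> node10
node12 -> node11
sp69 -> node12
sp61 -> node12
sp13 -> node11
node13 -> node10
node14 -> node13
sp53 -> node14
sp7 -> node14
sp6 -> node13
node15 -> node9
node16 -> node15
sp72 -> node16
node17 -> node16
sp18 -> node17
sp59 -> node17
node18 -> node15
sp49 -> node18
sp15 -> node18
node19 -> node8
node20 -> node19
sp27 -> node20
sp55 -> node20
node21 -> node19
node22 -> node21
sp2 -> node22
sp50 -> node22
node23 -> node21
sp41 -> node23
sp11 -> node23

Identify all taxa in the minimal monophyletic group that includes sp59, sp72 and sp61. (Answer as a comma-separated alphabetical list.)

sp13, sp15, sp18, sp49, sp53, sp59, sp6, sp61, sp69, sp7, sp72

Tracing sp59: it sits inside (sp18,sp59).
Tracing sp72: it sits inside (sp72,(sp18,sp59)).
Tracing sp61: it sits inside (sp69,sp61).
The smallest clade enclosing all 3 is ((((sp69,sp61),sp13),((sp53,sp7),sp6)),((sp72,(sp18,sp59)),(sp49,sp15))); the answer is its 11 terminal taxa in alphabetical order.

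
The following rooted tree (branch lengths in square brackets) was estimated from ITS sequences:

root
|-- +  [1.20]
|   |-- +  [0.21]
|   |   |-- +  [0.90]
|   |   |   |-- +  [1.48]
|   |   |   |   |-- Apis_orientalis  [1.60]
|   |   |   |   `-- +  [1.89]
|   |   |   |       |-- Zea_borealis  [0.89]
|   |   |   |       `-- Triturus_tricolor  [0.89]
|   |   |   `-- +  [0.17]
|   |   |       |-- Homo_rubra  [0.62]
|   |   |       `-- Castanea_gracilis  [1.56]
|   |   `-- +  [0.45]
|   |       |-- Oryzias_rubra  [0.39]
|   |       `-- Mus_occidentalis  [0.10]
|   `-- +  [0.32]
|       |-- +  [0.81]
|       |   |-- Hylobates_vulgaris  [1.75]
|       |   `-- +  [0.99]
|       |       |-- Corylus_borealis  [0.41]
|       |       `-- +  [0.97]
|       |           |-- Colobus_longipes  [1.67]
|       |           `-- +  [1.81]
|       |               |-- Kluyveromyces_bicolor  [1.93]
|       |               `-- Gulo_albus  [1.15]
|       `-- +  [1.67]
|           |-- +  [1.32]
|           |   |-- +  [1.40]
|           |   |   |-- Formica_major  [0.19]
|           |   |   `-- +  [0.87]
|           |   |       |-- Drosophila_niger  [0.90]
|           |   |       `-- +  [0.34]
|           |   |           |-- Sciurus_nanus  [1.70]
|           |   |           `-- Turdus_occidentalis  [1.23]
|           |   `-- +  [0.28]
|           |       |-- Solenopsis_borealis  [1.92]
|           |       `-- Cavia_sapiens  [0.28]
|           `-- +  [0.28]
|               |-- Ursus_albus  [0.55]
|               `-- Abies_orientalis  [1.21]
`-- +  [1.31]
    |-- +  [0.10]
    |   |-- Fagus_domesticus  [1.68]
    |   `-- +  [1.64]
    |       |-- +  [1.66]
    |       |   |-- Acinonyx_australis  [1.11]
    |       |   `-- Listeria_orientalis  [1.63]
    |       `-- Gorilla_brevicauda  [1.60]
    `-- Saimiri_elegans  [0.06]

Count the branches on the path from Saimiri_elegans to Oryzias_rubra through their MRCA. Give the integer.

The MRCA of Saimiri_elegans and Oryzias_rubra is the root of the tree.
From Saimiri_elegans up to that node: 2 branches. From Oryzias_rubra up to the same node: 4 branches. Total: 2 + 4 = 6.

6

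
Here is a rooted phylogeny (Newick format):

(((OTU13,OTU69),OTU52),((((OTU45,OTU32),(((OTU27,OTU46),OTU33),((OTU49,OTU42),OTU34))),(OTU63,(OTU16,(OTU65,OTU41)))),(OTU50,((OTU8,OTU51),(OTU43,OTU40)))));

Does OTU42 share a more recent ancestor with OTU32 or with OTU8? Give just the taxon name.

The MRCA of OTU42 and OTU32 subtends ((OTU45,OTU32),(((OTU27,OTU46),OTU33),((OTU49,OTU42),OTU34))) (8 taxa).
The MRCA of OTU42 and OTU8 subtends ((((OTU45,OTU32),(((OTU27,OTU46),OTU33),((OTU49,OTU42),OTU34))),(OTU63,(OTU16,(OTU65,OTU41)))),(OTU50,((OTU8,OTU51),(OTU43,OTU40)))) (17 taxa).
The first is nested inside the second, so OTU42 shares a more recent common ancestor with OTU32.

OTU32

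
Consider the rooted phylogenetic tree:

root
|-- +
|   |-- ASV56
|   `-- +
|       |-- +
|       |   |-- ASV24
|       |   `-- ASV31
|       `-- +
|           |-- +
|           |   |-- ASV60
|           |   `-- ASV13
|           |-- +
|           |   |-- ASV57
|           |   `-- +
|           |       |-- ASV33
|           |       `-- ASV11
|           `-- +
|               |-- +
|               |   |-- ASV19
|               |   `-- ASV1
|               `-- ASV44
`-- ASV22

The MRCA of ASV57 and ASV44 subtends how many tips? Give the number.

8

The MRCA of ASV57 and ASV44 is the node subtending ((ASV60,ASV13),(ASV57,(ASV33,ASV11)),((ASV19,ASV1),ASV44)).
That clade contains 8 terminal taxa: ASV1, ASV11, ASV13, ASV19, ASV33, ASV44, ASV57, ASV60.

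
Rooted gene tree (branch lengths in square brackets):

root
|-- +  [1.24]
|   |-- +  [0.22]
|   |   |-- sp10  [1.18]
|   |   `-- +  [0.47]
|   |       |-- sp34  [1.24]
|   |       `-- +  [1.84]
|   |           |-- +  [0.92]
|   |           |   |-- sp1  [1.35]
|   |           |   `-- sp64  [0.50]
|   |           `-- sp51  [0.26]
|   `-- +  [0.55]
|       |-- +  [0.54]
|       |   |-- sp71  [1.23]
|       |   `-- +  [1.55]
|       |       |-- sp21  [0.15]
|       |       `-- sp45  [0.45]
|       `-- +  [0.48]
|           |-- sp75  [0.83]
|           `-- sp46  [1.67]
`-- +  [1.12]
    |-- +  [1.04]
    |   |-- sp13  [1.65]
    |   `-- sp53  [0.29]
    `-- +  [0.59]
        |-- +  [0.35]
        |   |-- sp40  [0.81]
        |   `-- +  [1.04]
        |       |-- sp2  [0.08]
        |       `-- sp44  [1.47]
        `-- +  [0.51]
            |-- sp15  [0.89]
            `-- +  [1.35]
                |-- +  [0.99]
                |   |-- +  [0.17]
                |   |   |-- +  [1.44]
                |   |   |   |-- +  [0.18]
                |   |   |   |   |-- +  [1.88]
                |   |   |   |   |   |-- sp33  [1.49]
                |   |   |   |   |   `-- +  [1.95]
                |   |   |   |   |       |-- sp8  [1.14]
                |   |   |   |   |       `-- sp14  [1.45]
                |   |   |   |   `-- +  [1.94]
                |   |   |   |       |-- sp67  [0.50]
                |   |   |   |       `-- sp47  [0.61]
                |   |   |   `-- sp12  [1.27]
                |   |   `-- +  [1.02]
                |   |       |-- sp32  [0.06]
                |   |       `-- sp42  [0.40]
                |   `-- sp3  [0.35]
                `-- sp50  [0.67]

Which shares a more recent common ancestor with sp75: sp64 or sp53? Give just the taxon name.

sp64

The MRCA of sp75 and sp64 subtends ((sp10,(sp34,((sp1,sp64),sp51))),((sp71,(sp21,sp45)),(sp75,sp46))) (10 taxa).
The MRCA of sp75 and sp53 is the root, subtending the entire tree (26 taxa).
The first is nested inside the second, so sp75 shares a more recent common ancestor with sp64.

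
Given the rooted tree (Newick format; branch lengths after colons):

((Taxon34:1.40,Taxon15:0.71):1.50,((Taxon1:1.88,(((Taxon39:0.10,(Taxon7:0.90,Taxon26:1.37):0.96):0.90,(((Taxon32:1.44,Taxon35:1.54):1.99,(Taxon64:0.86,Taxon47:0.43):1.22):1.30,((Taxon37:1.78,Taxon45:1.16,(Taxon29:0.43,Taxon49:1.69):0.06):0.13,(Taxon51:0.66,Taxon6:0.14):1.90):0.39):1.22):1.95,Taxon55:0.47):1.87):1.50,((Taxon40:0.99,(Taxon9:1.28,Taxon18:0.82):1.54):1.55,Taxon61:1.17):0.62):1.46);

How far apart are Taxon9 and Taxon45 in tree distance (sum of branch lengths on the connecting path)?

The path runs Taxon9 → … → MRCA → … → Taxon45; the MRCA is the node subtending ((Taxon1,(((Taxon39,(Taxon7,Taxon26)),(((Taxon32,Taxon35),(Taxon64,Taxon47)),((Taxon37,Taxon45,(Taxon29,Taxon49)),(Taxon51,Taxon6)))),Taxon55)),((Taxon40,(Taxon9,Taxon18)),Taxon61)).
Branch lengths along that path: 1.28 + 1.54 + 1.55 + 0.62 + 1.50 + 1.87 + 1.95 + 1.22 + 0.39 + 0.13 + 1.16 = 13.21.

13.21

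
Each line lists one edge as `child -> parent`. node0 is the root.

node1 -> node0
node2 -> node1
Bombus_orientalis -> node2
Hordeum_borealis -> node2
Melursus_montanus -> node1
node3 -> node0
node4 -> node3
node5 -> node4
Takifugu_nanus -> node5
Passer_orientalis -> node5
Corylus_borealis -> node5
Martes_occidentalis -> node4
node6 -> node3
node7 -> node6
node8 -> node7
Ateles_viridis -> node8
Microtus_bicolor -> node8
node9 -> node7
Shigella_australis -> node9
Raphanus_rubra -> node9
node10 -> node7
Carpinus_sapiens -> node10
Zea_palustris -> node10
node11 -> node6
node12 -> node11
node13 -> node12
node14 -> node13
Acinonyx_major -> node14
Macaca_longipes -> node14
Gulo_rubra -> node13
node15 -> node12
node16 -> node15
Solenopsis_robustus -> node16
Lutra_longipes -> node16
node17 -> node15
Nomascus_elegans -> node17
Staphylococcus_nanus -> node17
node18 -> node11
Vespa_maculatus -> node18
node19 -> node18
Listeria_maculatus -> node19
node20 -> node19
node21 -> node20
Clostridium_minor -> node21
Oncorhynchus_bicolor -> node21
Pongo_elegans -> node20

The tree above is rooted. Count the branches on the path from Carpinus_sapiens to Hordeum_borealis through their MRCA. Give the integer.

8

The MRCA of Carpinus_sapiens and Hordeum_borealis is the root of the tree.
From Carpinus_sapiens up to that node: 5 branches. From Hordeum_borealis up to the same node: 3 branches. Total: 5 + 3 = 8.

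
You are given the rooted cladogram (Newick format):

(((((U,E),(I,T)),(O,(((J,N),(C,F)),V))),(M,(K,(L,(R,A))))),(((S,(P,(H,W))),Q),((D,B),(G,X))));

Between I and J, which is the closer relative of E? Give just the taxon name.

The MRCA of E and I subtends ((U,E),(I,T)) (4 taxa).
The MRCA of E and J subtends (((U,E),(I,T)),(O,(((J,N),(C,F)),V))) (10 taxa).
The first is nested inside the second, so E shares a more recent common ancestor with I.

I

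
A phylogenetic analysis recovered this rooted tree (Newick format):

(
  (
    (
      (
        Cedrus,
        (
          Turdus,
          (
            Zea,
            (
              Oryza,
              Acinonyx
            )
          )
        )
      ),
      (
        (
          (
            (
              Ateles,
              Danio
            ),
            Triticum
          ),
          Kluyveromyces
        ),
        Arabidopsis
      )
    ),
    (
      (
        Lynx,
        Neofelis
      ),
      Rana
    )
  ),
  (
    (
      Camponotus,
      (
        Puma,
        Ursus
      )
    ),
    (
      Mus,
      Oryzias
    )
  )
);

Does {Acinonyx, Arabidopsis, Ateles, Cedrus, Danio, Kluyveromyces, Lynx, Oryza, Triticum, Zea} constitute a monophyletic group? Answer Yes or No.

The MRCA of the listed taxa subtends (((Cedrus,(Turdus,(Zea,(Oryza,Acinonyx)))),((((Ateles,Danio),Triticum),Kluyveromyces),Arabidopsis)),((Lynx,Neofelis),Rana)).
That clade also contains Neofelis, Rana, Turdus, which are not in the proposed group, so the group is not monophyletic.

No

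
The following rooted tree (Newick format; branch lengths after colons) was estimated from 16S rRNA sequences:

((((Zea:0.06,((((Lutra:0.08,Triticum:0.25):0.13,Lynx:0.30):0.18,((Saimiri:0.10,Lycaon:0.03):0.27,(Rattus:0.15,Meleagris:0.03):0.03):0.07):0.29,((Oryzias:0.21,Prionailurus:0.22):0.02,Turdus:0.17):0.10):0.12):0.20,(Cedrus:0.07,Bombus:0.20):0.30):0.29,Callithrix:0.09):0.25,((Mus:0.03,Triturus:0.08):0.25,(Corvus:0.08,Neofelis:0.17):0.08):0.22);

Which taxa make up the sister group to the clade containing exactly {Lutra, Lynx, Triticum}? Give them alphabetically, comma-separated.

The clade containing exactly {Lutra, Lynx, Triticum} attaches to the tree at the node subtending (((Lutra,Triticum),Lynx),((Saimiri,Lycaon),(Rattus,Meleagris))).
The other lineage descending from that same node — the sister group — is ((Saimiri,Lycaon),(Rattus,Meleagris)); its 4 tips in alphabetical order are the answer.

Lycaon, Meleagris, Rattus, Saimiri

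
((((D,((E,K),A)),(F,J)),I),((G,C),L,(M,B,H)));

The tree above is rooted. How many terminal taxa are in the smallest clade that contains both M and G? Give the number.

The MRCA of M and G is the node subtending ((G,C),L,(M,B,H)).
That clade contains 6 terminal taxa: B, C, G, H, L, M.

6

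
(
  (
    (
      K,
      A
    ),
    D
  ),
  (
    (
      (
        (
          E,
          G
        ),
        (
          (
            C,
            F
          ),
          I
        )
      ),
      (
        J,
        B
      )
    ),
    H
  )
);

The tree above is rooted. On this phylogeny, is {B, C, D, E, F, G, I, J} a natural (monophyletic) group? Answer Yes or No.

The MRCA of the listed taxa is the root, so the smallest clade containing them is the whole tree.
That clade also contains A, H, K, which are not in the proposed group, so the group is not monophyletic.

No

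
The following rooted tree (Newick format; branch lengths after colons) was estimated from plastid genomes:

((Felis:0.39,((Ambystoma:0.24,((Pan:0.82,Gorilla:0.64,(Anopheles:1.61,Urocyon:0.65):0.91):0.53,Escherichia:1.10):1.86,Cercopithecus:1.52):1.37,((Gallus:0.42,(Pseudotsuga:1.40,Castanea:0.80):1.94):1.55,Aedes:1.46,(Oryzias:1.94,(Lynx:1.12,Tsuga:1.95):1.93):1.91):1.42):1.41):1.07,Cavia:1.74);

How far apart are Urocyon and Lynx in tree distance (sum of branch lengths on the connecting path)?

The path runs Urocyon → … → MRCA → … → Lynx; the MRCA is the node subtending ((Ambystoma,((Pan,Gorilla,(Anopheles,Urocyon)),Escherichia),Cercopithecus),((Gallus,(Pseudotsuga,Castanea)),Aedes,(Oryzias,(Lynx,Tsuga)))).
Branch lengths along that path: 0.65 + 0.91 + 0.53 + 1.86 + 1.37 + 1.42 + 1.91 + 1.93 + 1.12 = 11.70.

11.70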